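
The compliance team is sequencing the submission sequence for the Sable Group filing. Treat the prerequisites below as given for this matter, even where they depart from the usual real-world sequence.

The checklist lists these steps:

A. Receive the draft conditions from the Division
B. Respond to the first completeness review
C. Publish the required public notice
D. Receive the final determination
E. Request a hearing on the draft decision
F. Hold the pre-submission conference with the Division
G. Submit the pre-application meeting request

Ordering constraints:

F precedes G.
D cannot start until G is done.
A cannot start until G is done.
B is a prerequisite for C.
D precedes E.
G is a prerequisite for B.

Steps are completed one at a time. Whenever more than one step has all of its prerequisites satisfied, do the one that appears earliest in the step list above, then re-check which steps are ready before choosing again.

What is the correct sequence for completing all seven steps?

F G A B C D E

Only F has no prerequisites, so it is first.
That leaves G as the only ready step → G.
Ready: A, B and D. A is listed earlier → A.
Ready: B and D. B is listed earlier → B.
C now also ready, so the ready set is {C, D}; C is listed earlier → C.
D is the only step now ready → D.
E is the only step now ready → E.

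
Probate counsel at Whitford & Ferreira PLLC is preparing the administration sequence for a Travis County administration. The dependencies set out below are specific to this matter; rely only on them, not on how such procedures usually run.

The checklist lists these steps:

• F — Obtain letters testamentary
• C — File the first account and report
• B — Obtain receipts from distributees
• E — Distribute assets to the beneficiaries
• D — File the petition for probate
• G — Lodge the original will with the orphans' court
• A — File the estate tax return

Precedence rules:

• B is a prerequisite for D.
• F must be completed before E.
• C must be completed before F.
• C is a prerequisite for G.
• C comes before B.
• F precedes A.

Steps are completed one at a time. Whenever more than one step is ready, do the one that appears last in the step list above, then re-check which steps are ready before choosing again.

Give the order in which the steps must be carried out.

C has no prerequisites → C first.
Now G, B and F have their prerequisites met. G is listed later, so G next.
Now B and F have their prerequisites met. B is listed later, so B next.
Now D and F have their prerequisites met. D is listed later, so D next.
F is the only step now ready → F.
A and E are both available; A is listed later → A.
E is the only step now ready → E.

C, G, B, D, F, A, E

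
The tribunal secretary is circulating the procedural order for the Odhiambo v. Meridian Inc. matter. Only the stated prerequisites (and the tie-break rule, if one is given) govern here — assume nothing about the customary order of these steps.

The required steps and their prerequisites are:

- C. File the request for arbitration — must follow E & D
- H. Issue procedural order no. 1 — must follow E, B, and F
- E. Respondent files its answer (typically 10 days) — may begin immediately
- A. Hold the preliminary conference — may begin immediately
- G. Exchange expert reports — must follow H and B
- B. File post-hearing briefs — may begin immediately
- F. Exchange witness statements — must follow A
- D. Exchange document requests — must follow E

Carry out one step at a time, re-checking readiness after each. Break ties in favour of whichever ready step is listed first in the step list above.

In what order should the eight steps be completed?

E A B F H G D C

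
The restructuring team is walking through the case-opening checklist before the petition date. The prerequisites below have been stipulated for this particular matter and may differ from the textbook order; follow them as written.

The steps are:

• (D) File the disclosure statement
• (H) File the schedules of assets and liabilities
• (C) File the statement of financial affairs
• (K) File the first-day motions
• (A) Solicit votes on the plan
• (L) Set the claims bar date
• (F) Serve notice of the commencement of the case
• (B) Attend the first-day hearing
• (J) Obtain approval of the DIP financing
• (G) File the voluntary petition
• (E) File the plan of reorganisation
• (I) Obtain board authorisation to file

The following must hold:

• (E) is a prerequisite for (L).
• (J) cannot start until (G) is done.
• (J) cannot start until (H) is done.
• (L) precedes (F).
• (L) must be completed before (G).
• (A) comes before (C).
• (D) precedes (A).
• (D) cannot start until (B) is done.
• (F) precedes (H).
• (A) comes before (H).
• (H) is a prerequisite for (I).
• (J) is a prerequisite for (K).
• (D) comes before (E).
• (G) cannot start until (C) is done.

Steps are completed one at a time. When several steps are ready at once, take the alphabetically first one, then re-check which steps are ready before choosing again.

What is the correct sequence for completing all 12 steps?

Only (B) has no prerequisites, so it is first.
(D) needed (B), now all done → (D).
Now (A) and (E) have their prerequisites met. (A) has the earlier label, so (A) next.
Now (C) and (E) have their prerequisites met. (C) has the earlier label, so (C) next.
That leaves (E) as the only ready step → (E).
(L) needed (E), now all done → (L).
Ready: (F) and (G). (F) has the earlier label → (F).
(H) now also ready, so the ready set is {(G), (H)}; (G) has the earlier label → (G).
(H) needed (A) and (F), now all done → (H).
(I) and (J) are both available; (I) has the earlier label → (I).
(J) is the only step now ready → (J).
(K) is the only step now ready → (K).

(B) (D) (A) (C) (E) (L) (F) (G) (H) (I) (J) (K)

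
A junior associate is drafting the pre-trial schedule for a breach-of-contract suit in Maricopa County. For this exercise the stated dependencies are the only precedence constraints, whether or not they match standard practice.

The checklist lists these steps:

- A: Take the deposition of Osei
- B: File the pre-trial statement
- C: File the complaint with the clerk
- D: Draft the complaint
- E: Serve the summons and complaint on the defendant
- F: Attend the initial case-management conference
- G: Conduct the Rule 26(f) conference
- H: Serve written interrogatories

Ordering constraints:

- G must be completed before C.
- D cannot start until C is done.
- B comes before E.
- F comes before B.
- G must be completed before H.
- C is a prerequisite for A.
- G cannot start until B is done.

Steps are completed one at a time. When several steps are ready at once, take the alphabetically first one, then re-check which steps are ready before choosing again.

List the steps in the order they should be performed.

F has no prerequisites → F first.
That leaves B as the only ready step → B.
Now E and G have their prerequisites met. E has the earlier label, so E next.
That leaves G as the only ready step → G.
C and H are both available; C has the earlier label → C.
A, D and H are all available; A has the earlier label → A.
Now D and H have their prerequisites met. D has the earlier label, so D next.
That leaves H as the only ready step → H.

F → B → E → G → C → A → D → H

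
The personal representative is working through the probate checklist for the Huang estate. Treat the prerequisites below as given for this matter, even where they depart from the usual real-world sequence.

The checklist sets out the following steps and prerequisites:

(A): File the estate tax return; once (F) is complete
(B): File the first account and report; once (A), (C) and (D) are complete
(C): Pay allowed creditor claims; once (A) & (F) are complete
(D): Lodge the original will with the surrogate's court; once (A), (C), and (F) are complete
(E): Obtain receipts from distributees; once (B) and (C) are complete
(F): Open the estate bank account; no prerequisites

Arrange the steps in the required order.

(F), (A), (C), (D), (B), (E)

(F) has no prerequisites → (F) first.
(A) needed (F), now all done → (A).
(C) is the only step now ready → (C).
(D) needed (A), (C) and (F), now all done → (D).
(B) needed (A), (C) and (D), now all done → (B).
(E) needed (B) and (C), now all done → (E).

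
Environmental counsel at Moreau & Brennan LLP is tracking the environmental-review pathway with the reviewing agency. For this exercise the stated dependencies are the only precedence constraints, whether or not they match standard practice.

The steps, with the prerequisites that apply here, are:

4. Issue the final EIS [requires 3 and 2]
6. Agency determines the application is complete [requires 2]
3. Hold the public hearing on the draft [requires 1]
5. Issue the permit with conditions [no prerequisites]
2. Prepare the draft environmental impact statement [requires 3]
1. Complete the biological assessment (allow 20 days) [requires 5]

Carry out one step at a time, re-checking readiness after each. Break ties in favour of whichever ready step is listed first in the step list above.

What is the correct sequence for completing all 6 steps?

5 1 3 2 4 6

Only 5 has no prerequisites, so it is first.
1 is the only step now ready → 1.
That leaves 3 as the only ready step → 3.
2 needed 3, now all done → 2.
Ready: 4 and 6. 4 is listed earlier → 4.
6 needed 2, now all done → 6.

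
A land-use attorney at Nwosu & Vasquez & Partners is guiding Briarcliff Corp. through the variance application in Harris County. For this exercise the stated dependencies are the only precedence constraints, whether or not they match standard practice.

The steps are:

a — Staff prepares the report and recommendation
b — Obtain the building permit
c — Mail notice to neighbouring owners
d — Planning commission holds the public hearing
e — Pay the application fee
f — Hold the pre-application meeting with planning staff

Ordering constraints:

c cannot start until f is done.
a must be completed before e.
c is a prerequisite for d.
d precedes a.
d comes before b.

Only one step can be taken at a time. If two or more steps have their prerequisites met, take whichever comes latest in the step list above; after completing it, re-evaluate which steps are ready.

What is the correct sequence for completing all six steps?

f c d b a e

Only f has no prerequisites, so it is first.
That leaves c as the only ready step → c.
d needed c, now all done → d.
Ready: b and a. b is listed later → b.
a is the only step now ready → a.
e needed a, now all done → e.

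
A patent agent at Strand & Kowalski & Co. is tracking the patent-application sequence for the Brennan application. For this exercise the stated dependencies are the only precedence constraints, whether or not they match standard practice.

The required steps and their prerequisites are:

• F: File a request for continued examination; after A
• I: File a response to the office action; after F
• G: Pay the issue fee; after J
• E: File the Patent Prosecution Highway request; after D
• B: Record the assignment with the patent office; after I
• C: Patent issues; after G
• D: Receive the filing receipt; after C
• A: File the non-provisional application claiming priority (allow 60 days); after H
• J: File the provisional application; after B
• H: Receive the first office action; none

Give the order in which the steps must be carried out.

H → A → F → I → B → J → G → C → D → E

H is the only step with nothing outstanding, so it goes first.
That leaves A as the only ready step → A.
F is the only step now ready → F.
I is the only step now ready → I.
B needed I, now all done → B.
J needed B, now all done → J.
That leaves G as the only ready step → G.
Next only C has its prerequisites met → C.
D needed C, now all done → D.
That leaves E as the only ready step → E.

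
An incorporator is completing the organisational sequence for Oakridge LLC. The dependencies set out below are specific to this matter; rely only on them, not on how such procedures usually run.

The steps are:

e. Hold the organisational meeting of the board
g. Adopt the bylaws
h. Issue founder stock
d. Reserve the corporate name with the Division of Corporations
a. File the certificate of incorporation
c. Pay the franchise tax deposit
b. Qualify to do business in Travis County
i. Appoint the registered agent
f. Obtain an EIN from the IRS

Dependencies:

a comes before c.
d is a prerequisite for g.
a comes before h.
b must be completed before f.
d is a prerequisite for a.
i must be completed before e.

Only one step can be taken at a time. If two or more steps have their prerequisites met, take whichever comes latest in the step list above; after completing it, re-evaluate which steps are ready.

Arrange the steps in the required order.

i → b → f → d → a → c → h → g → e

i, b and d have no prerequisites; i is listed later, so i is first.
Now b, d and e have their prerequisites met. b is listed later, so b next.
f, d and e are all available; f is listed later → f.
Now d and e have their prerequisites met. d is listed later, so d next.
Now a, g and e have their prerequisites met. a is listed later, so a next.
Ready: c, h, g and e. c is listed later → c.
h, g and e are all available; h is listed later → h.
g and e are both available; g is listed later → g.
e is the only step now ready → e.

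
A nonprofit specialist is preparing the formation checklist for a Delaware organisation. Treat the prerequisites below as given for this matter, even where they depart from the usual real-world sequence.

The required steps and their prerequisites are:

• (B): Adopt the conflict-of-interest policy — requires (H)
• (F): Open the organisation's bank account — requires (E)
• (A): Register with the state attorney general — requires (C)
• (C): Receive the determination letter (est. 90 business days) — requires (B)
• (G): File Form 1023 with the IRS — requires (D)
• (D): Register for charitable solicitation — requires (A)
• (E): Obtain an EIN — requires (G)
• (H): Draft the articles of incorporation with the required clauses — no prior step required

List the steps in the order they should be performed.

(H), (B), (C), (A), (D), (G), (E), (F)

(H) has no prerequisites → (H) first.
(B) is the only step now ready → (B).
(C) needed (B), now all done → (C).
(A) is the only step now ready → (A).
(D) is the only step now ready → (D).
(G) is the only step now ready → (G).
Next only (E) has its prerequisites met → (E).
(F) needed (E), now all done → (F).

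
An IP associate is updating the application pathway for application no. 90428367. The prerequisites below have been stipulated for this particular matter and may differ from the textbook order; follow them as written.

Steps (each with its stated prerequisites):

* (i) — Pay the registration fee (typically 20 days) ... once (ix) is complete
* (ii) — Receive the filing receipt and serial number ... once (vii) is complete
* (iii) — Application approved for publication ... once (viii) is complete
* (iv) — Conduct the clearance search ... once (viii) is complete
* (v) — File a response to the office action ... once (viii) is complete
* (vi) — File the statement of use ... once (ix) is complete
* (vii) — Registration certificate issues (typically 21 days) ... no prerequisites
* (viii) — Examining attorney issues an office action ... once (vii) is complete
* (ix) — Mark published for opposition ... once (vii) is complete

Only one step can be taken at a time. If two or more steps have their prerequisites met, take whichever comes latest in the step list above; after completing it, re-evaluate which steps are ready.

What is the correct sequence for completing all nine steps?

(vii) is the only step with nothing outstanding, so it goes first.
Ready: (ix), (viii) and (ii). (ix) is listed later → (ix).
Now (viii), (vi), (ii) and (i) have their prerequisites met. (viii) is listed later, so (viii) next.
(vi), (v), (iv), (iii), (ii) and (i) are all available; (vi) is listed later → (vi).
Ready: (v), (iv), (iii), (ii) and (i). (v) is listed later → (v).
Ready: (iv), (iii), (ii) and (i). (iv) is listed later → (iv).
Now (iii), (ii) and (i) have their prerequisites met. (iii) is listed later, so (iii) next.
(ii) and (i) are both available; (ii) is listed later → (ii).
That leaves (i) as the only ready step → (i).

(vii) (ix) (viii) (vi) (v) (iv) (iii) (ii) (i)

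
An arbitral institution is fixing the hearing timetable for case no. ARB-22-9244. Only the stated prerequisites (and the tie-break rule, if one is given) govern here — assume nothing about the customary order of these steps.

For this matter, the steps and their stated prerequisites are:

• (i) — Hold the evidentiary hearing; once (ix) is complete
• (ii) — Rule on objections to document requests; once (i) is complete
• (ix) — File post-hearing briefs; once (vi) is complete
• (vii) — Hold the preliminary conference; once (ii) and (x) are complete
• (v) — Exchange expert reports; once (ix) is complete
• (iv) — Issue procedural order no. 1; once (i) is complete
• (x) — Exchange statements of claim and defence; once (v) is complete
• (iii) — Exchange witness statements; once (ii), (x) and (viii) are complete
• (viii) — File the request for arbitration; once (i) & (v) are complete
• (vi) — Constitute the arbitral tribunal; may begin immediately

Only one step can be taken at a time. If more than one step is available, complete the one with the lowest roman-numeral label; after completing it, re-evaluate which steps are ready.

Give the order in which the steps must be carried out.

(vi) has no prerequisites → (vi) first.
That leaves (ix) as the only ready step → (ix).
Ready: (i) and (v). (i) has the earlier label → (i).
(ii), (iv) and (v) are all available; (ii) has the earlier label → (ii).
Now (iv) and (v) have their prerequisites met. (iv) has the earlier label, so (iv) next.
Next only (v) has its prerequisites met → (v).
Ready: (viii) and (x). (viii) has the earlier label → (viii).
Next only (x) has its prerequisites met → (x).
Now (iii) and (vii) have their prerequisites met. (iii) has the earlier label, so (iii) next.
(vii) needed (ii) and (x), now all done → (vii).

(vi) → (ix) → (i) → (ii) → (iv) → (v) → (viii) → (x) → (iii) → (vii)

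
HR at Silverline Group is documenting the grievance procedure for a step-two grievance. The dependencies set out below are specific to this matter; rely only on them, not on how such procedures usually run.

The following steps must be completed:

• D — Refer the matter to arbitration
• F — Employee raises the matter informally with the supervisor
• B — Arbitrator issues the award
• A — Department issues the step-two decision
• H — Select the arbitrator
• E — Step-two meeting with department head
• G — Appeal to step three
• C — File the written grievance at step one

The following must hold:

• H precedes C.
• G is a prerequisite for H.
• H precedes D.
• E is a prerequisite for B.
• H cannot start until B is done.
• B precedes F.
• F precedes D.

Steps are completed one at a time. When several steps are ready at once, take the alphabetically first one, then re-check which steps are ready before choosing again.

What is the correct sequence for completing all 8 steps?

Nothing is required for A, E and G. A has the earlier label → A first.
E and G are both available; E has the earlier label → E.
B now also ready, so the ready set is {B, G}; B has the earlier label → B.
Ready: F and G. F has the earlier label → F.
Next only G has its prerequisites met → G.
That leaves H as the only ready step → H.
Ready: C and D. C has the earlier label → C.
That leaves D as the only ready step → D.

A → E → B → F → G → H → C → D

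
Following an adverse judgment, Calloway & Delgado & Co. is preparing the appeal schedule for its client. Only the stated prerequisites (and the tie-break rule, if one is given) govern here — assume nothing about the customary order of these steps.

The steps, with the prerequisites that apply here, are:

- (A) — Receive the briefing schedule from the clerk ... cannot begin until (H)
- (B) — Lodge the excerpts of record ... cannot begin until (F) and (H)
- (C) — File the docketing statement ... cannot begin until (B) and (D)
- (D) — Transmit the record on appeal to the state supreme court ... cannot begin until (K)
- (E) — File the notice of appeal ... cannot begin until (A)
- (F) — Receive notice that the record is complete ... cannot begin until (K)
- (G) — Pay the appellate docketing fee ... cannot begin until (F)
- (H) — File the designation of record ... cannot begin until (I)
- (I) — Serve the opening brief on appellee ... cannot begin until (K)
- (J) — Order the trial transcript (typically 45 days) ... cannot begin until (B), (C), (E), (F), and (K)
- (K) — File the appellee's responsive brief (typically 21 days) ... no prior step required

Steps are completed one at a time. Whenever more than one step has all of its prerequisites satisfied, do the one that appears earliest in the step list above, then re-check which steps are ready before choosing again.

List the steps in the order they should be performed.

(K) → (D) → (F) → (G) → (I) → (H) → (A) → (B) → (C) → (E) → (J)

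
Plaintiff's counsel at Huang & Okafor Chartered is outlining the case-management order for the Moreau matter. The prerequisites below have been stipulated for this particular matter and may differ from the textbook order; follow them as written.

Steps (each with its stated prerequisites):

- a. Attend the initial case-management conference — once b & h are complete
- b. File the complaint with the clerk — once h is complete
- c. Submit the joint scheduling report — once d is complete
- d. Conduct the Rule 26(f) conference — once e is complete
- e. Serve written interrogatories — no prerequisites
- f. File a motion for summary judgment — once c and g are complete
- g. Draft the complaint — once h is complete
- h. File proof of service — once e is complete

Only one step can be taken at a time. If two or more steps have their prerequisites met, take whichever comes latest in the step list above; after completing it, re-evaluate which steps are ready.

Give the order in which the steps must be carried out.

e is the only step with nothing outstanding, so it goes first.
Ready: h and d. h is listed later → h.
g and b now also ready, so the ready set is {g, d, b}; g is listed later → g.
Ready: d and b. d is listed later → d.
c now also ready, so the ready set is {c, b}; c is listed later → c.
f and b are both available; f is listed later → f.
b needed h, now all done → b.
a needed h and b, now all done → a.

e h g d c f b a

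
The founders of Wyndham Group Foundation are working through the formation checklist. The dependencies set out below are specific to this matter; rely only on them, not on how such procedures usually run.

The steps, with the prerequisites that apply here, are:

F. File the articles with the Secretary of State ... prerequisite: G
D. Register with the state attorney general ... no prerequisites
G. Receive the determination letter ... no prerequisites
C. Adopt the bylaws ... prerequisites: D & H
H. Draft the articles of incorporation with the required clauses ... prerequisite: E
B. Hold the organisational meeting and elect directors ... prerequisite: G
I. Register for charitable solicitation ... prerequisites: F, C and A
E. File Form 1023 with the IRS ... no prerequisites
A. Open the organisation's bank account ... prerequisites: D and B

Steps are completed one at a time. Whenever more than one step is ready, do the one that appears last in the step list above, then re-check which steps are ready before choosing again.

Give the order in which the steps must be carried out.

E → H → G → B → D → A → C → F → I

Nothing is required for E, G and D. E is listed later → E first.
H, G and D are all available; H is listed later → H.
G and D are both available; G is listed later → G.
B and F now also ready, so the ready set is {B, D, F}; B is listed later → B.
D and F are both available; D is listed later → D.
A and C now also ready, so the ready set is {A, C, F}; A is listed later → A.
Ready: C and F. C is listed later → C.
F needed G, now all done → F.
That leaves I as the only ready step → I.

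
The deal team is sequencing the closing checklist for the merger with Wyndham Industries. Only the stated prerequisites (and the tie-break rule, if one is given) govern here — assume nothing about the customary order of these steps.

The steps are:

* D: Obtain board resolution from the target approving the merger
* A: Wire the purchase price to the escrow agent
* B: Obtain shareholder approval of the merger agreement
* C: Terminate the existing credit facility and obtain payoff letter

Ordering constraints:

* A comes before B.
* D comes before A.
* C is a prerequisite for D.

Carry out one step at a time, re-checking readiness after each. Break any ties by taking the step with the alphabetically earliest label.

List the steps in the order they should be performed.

C, D, A, B

C is the only step with nothing outstanding, so it goes first.
D needed C, now all done → D.
A needed D, now all done → A.
Next only B has its prerequisites met → B.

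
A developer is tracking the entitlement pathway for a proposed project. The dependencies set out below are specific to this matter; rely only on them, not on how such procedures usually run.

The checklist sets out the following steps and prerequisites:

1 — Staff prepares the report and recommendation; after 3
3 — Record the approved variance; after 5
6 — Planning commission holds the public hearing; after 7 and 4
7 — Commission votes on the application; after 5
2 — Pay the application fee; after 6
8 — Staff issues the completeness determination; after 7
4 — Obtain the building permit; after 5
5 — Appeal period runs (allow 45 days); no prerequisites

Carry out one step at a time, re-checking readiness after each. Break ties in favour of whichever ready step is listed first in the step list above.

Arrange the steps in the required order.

5 is the only step with nothing outstanding, so it goes first.
3, 7 and 4 are all available; 3 is listed earlier → 3.
Ready: 1, 7 and 4. 1 is listed earlier → 1.
7 and 4 are both available; 7 is listed earlier → 7.
8 now also ready, so the ready set is {8, 4}; 8 is listed earlier → 8.
4 needed 5, now all done → 4.
Next only 6 has its prerequisites met → 6.
2 needed 6, now all done → 2.

5, 3, 1, 7, 8, 4, 6, 2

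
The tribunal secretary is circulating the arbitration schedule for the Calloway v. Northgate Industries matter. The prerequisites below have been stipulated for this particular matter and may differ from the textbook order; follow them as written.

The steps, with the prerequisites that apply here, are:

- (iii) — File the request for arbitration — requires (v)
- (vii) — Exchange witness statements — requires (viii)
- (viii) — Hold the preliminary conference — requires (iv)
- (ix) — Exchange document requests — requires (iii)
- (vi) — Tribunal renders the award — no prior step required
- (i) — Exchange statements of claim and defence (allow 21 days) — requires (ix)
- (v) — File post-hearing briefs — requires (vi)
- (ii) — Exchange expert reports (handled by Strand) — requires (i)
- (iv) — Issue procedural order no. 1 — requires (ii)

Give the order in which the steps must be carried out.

Only (vi) has no prerequisites, so it is first.
That leaves (v) as the only ready step → (v).
Next only (iii) has its prerequisites met → (iii).
(ix) is the only step now ready → (ix).
Next only (i) has its prerequisites met → (i).
(ii) needed (i), now all done → (ii).
Next only (iv) has its prerequisites met → (iv).
(viii) is the only step now ready → (viii).
(vii) is the only step now ready → (vii).

(vi), (v), (iii), (ix), (i), (ii), (iv), (viii), (vii)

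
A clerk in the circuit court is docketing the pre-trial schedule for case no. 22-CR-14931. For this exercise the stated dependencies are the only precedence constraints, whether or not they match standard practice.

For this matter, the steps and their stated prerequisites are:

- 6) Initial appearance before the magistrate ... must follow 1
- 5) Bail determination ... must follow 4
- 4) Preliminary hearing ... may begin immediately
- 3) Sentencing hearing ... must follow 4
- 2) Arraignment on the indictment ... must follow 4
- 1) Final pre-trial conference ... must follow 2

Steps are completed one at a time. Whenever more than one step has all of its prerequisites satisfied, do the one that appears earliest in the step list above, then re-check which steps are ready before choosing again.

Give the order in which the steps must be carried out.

4 has no prerequisites → 4 first.
Ready: 5, 3 and 2. 5 is listed earlier → 5.
Ready: 3 and 2. 3 is listed earlier → 3.
Next only 2 has its prerequisites met → 2.
1 is the only step now ready → 1.
6 needed 1, now all done → 6.

4, 5, 3, 2, 1, 6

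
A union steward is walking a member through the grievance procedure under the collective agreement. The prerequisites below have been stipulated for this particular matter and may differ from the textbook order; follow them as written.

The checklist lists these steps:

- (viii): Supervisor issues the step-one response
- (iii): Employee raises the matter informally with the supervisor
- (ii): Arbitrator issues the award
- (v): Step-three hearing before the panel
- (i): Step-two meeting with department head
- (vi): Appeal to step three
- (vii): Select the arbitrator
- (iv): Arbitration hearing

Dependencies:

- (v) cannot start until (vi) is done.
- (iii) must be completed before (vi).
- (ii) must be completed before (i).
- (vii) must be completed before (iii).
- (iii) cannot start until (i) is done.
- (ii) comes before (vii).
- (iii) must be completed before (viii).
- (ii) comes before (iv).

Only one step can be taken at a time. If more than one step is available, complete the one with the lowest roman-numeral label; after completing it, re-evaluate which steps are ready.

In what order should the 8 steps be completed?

(ii) is the only step with nothing outstanding, so it goes first.
(i), (iv) and (vii) are all available; (i) has the earlier label → (i).
(iv) and (vii) are both available; (iv) has the earlier label → (iv).
(vii) needed (ii), now all done → (vii).
(iii) is the only step now ready → (iii).
(vi) and (viii) are both available; (vi) has the earlier label → (vi).
(v) and (viii) are both available; (v) has the earlier label → (v).
(viii) needed (iii), now all done → (viii).

(ii), (i), (iv), (vii), (iii), (vi), (v), (viii)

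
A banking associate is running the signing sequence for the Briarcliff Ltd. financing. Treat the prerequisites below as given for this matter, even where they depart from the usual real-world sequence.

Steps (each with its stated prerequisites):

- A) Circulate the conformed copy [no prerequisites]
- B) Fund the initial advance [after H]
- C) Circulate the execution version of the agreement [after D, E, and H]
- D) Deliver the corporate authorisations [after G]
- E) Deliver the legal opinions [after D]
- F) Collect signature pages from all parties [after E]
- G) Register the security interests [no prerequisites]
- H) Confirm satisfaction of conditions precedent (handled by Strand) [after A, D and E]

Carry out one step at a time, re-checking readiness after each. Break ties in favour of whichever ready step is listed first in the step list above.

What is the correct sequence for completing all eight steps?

A → G → D → E → F → H → B → C

Nothing is required for A and G. A is listed earlier → A first.
That leaves G as the only ready step → G.
Next only D has its prerequisites met → D.
Next only E has its prerequisites met → E.
F and H are both available; F is listed earlier → F.
That leaves H as the only ready step → H.
Ready: B and C. B is listed earlier → B.
That leaves C as the only ready step → C.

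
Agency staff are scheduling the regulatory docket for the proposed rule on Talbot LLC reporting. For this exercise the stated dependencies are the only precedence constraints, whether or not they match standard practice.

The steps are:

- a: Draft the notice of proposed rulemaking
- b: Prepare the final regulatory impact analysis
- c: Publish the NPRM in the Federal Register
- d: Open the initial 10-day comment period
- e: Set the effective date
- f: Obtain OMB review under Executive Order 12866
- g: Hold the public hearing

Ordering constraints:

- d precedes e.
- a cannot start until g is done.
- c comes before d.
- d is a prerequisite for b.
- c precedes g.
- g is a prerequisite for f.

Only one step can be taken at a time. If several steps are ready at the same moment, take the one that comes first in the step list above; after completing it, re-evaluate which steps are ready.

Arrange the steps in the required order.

c, d, b, e, g, a, f

c has no prerequisites → c first.
d and g are both available; d is listed earlier → d.
b and e now also ready, so the ready set is {b, e, g}; b is listed earlier → b.
e and g are both available; e is listed earlier → e.
g is the only step now ready → g.
Ready: a and f. a is listed earlier → a.
f needed g, now all done → f.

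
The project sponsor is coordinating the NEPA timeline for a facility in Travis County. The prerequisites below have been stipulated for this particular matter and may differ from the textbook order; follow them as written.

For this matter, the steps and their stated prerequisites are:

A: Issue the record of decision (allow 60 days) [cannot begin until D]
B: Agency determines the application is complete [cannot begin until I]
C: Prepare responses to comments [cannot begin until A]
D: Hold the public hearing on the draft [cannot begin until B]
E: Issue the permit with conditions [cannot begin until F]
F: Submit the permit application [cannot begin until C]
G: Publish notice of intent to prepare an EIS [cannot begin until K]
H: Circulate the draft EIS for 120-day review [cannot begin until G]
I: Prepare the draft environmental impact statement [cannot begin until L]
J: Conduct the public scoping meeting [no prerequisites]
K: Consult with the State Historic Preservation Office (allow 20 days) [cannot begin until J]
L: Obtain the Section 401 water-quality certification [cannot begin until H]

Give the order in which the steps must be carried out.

J, K, G, H, L, I, B, D, A, C, F, E

J is the only step with nothing outstanding, so it goes first.
K needed J, now all done → K.
G needed K, now all done → G.
H needed G, now all done → H.
That leaves L as the only ready step → L.
Next only I has its prerequisites met → I.
B is the only step now ready → B.
Next only D has its prerequisites met → D.
A needed D, now all done → A.
C is the only step now ready → C.
F is the only step now ready → F.
E is the only step now ready → E.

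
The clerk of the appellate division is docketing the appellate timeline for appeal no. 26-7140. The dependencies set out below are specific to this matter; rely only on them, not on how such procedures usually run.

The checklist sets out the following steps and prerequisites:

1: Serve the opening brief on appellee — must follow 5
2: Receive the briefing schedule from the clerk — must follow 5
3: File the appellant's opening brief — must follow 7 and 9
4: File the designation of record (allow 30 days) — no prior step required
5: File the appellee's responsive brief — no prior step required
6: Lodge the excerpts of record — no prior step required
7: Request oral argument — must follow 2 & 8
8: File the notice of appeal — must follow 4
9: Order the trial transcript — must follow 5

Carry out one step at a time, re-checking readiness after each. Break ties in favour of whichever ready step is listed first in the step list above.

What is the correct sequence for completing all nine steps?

4 5 1 2 6 8 7 9 3

Nothing is required for 4, 5 and 6. 4 is listed earlier → 4 first.
Ready: 5, 6 and 8. 5 is listed earlier → 5.
1, 2 and 9 now also ready, so the ready set is {1, 2, 6, 8, 9}; 1 is listed earlier → 1.
Ready: 2, 6, 8 and 9. 2 is listed earlier → 2.
Now 6, 8 and 9 have their prerequisites met. 6 is listed earlier, so 6 next.
8 and 9 are both available; 8 is listed earlier → 8.
Ready: 7 and 9. 7 is listed earlier → 7.
9 is the only step now ready → 9.
3 needed 7 and 9, now all done → 3.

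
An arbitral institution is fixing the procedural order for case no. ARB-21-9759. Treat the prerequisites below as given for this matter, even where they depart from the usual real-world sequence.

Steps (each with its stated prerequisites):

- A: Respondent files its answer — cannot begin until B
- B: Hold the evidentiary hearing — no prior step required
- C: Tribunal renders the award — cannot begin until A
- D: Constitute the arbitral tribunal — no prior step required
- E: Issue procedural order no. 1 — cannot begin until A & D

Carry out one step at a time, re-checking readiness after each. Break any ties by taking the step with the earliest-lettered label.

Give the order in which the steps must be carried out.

Nothing is required for B and D. B has the earlier label → B first.
A now also ready, so the ready set is {A, D}; A has the earlier label → A.
C now also ready, so the ready set is {C, D}; C has the earlier label → C.
That leaves D as the only ready step → D.
That leaves E as the only ready step → E.

B A C D E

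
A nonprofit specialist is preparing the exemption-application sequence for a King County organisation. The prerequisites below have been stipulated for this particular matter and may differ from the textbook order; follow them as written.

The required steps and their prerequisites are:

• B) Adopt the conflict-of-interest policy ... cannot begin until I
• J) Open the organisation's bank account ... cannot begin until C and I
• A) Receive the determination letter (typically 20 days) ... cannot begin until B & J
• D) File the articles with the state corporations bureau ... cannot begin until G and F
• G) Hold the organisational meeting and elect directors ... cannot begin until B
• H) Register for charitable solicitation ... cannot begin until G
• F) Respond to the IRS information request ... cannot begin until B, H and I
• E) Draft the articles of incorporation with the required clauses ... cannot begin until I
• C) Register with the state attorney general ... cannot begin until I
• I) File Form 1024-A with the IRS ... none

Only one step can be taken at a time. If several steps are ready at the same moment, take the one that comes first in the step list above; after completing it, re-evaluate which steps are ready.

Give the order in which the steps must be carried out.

I has no prerequisites → I first.
B, E and C are all available; B is listed earlier → B.
G now also ready, so the ready set is {G, E, C}; G is listed earlier → G.
H, E and C are all available; H is listed earlier → H.
F, E and C are all available; F is listed earlier → F.
Now D, E and C have their prerequisites met. D is listed earlier, so D next.
Now E and C have their prerequisites met. E is listed earlier, so E next.
C needed I, now all done → C.
J is the only step now ready → J.
A needed B and J, now all done → A.

I B G H F D E C J A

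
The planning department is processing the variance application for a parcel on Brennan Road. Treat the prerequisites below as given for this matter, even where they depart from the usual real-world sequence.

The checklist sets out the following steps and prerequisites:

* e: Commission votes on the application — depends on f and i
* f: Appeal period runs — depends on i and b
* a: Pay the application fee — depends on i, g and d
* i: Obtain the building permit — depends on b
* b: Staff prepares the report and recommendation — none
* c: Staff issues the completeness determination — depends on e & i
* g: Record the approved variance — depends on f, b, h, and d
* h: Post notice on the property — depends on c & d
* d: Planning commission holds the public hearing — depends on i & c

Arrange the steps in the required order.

b is the only step with nothing outstanding, so it goes first.
i needed b, now all done → i.
f needed i and b, now all done → f.
e is the only step now ready → e.
c needed e and i, now all done → c.
d is the only step now ready → d.
h needed c and d, now all done → h.
That leaves g as the only ready step → g.
a needed i, g and d, now all done → a.

b i f e c d h g a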